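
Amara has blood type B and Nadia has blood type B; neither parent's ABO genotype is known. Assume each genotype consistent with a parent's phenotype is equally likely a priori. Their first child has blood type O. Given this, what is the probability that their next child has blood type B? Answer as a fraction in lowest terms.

Possible genotypes: Amara ∈ {BB, BO}; Nadia ∈ {BB, BO}.
Weight each parental genotype pair by prior × P(type-O child):
  BO × BO: posterior weight 1; P(next child type B) = 3/4.
Weighted sum = 3/4.

3/4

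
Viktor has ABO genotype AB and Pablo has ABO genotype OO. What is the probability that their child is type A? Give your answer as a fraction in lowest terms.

ABO cross AB × OO → offspring phenotypes: 1/2 A, 1/2 B.
So P(type A) = 1/2.

1/2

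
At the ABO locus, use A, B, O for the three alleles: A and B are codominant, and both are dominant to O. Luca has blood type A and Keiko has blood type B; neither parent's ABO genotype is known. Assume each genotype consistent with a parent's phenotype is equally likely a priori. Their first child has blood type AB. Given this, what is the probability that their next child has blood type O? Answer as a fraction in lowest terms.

1/36

Possible genotypes: Luca ∈ {AA, AO}; Keiko ∈ {BB, BO}.
Weight each parental genotype pair by prior × P(type-AB child):
  AA × BB: posterior weight 4/9; P(next child type O) = 0.
  AA × BO: posterior weight 2/9; P(next child type O) = 0.
  AO × BB: posterior weight 2/9; P(next child type O) = 0.
  AO × BO: posterior weight 1/9; P(next child type O) = 1/4.
Weighted sum = 1/36.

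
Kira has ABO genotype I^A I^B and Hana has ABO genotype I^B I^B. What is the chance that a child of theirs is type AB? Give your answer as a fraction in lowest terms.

ABO cross I^A I^B × I^B I^B → offspring phenotypes: 1/2 B, 1/2 AB.
So P(type AB) = 1/2.

1/2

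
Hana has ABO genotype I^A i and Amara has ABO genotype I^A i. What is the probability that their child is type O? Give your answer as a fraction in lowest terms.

ABO cross I^A i × I^A i → offspring phenotypes: 1/4 O, 3/4 A.
So P(type O) = 1/4.

1/4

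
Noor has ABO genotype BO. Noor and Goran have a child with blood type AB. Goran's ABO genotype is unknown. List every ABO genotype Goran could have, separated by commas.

For each candidate genotype of Goran, check whether crossing it with BO can produce every observed child phenotype.
  AA → possible child types {A, AB} ✓
  AB → possible child types {A, B, AB} ✓
  AO → possible child types {O, A, B, AB} ✓
  BB → possible child types {B} ✗
  BO → possible child types {O, B} ✗
  OO → possible child types {O, B} ✗

AA, AB, AO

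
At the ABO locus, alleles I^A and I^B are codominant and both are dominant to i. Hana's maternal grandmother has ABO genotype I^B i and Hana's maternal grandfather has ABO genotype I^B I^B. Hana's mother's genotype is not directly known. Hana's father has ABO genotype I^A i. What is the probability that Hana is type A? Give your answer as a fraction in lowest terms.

1/8

Hana's mother's ABO genotype from I^B i × I^B I^B: 1/2 I^B I^B, 1/2 I^B i.
Crossing each possibility with the father I^A i and summing P(type A): 1/2·0 + 1/2·1/4 = 1/8.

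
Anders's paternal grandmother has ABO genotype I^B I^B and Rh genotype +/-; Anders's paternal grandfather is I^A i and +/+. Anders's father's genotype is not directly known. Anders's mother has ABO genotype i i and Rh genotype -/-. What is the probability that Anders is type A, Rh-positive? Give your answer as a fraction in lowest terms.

Anders's father's ABO genotype from I^B I^B × I^A i: 1/2 I^A I^B, 1/2 I^B i.
Crossing each possibility with the mother i i and summing P(type A): 1/2·1/2 + 1/2·0 = 1/4.
Similarly for Rh via the father's Rh distribution: P(Rh+) = 3/4.
Independent loci: 1/4 × 3/4 = 3/16.

3/16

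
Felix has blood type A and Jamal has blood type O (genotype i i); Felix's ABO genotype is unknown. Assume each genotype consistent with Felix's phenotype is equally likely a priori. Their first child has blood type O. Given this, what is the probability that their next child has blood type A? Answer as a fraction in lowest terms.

1/2

Possible genotypes: Felix ∈ {I^A I^A, I^A i}; Jamal ∈ {i i}.
Weight each parental genotype pair by prior × P(type-O child):
  I^A i × i i: posterior weight 1; P(next child type A) = 1/2.
Weighted sum = 1/2.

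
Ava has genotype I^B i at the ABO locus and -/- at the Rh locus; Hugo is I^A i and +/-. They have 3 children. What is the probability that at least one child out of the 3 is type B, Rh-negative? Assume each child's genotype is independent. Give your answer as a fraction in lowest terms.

169/512

ABO cross I^B i × I^A i → 1/4 O, 1/4 A, 1/4 B, 1/4 AB.
Rh cross -/- × +/- → 1/2 Rh+, 1/2 Rh-; so P(type B, Rh-negative) = 1/4 × 1/2 = 1/8 per child.
P(none) = (7/8)^3 = 343/512; P(at least one) = 1 − 343/512 = 169/512.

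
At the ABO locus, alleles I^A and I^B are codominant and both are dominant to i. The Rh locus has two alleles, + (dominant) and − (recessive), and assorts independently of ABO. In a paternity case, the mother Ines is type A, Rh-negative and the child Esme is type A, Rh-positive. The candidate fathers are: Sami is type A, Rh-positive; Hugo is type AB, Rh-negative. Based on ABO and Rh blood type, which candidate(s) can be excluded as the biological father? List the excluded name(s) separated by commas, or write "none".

Hugo

A candidate is excluded only if no genotype consistent with his phenotype could produce a type A, Rh-positive child with a type A, Rh-negative mother.
Hugo (type AB, Rh-): no genotype consistent with that phenotype can produce a type-A Rh+ child with a type-A mother.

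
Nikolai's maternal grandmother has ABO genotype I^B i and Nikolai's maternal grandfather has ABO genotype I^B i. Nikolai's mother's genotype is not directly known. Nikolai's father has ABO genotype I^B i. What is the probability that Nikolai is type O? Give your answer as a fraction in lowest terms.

Nikolai's mother's ABO genotype from I^B i × I^B i: 1/4 I^B I^B, 1/2 I^B i, 1/4 i i.
Crossing each possibility with the father I^B i and summing P(type O): 1/4·0 + 1/2·1/4 + 1/4·1/2 = 1/4.

1/4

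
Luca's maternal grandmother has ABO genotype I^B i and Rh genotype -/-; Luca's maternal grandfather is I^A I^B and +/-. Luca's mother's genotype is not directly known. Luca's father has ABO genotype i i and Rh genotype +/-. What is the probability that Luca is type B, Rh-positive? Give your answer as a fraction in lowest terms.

5/16

Luca's mother's ABO genotype from I^B i × I^A I^B: 1/4 I^A I^B, 1/4 I^A i, 1/4 I^B I^B, 1/4 I^B i.
Crossing each possibility with the father i i and summing P(type B): 1/4·1/2 + 1/4·0 + 1/4·1 + 1/4·1/2 = 1/2.
Similarly for Rh via the mother's Rh distribution: P(Rh+) = 5/8.
Independent loci: 1/2 × 5/8 = 5/16.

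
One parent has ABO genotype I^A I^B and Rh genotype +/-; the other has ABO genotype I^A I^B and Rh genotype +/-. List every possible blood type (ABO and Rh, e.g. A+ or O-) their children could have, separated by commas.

Gametes from I^A I^B × I^A I^B give offspring ABO genotypes I^A I^A, I^A I^B, I^B I^B, i.e. phenotypes A, B, AB.
Rh cross +/- × +/- → phenotypes Rh+, Rh-.
Combining independently: A+, A-, B+, B-, AB+, AB-.

A+, A-, B+, B-, AB+, AB-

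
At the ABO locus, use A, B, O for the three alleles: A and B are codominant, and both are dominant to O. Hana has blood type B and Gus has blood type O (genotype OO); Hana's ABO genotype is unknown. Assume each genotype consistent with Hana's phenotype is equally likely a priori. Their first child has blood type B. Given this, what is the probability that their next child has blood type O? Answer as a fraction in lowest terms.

Possible genotypes: Hana ∈ {BB, BO}; Gus ∈ {OO}.
Weight each parental genotype pair by prior × P(type-B child):
  BB × OO: posterior weight 2/3; P(next child type O) = 0.
  BO × OO: posterior weight 1/3; P(next child type O) = 1/2.
Weighted sum = 1/6.

1/6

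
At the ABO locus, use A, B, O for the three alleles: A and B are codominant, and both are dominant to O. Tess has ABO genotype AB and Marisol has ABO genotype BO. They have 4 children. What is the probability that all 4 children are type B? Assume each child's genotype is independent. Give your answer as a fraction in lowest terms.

ABO cross AB × BO → 1/4 A, 1/2 B, 1/4 AB.
So P(type B) = 1/2 per child.
All 4 independent: (1/2)^4 = 1/16.

1/16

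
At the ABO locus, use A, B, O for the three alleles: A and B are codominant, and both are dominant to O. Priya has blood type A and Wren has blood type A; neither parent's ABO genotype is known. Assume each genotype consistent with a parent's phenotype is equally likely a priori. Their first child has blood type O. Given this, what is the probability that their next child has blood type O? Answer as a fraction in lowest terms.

Possible genotypes: Priya ∈ {AA, AO}; Wren ∈ {AA, AO}.
Weight each parental genotype pair by prior × P(type-O child):
  AO × AO: posterior weight 1; P(next child type O) = 1/4.
Weighted sum = 1/4.

1/4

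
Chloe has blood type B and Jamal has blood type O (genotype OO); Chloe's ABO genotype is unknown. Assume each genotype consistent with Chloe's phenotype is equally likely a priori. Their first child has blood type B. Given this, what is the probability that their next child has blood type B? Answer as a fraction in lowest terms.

Possible genotypes: Chloe ∈ {BB, BO}; Jamal ∈ {OO}.
Weight each parental genotype pair by prior × P(type-B child):
  BB × OO: posterior weight 2/3; P(next child type B) = 1.
  BO × OO: posterior weight 1/3; P(next child type B) = 1/2.
Weighted sum = 5/6.

5/6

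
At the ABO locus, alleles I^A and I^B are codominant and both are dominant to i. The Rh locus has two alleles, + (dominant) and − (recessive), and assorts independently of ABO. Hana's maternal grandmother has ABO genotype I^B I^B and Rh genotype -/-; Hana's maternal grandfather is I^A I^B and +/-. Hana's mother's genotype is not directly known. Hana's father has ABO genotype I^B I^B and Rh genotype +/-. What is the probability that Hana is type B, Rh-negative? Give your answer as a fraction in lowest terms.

Hana's mother's ABO genotype from I^B I^B × I^A I^B: 1/2 I^A I^B, 1/2 I^B I^B.
Crossing each possibility with the father I^B I^B and summing P(type B): 1/2·1/2 + 1/2·1 = 3/4.
Similarly for Rh via the mother's Rh distribution: P(Rh-) = 3/8.
Independent loci: 3/4 × 3/8 = 9/32.

9/32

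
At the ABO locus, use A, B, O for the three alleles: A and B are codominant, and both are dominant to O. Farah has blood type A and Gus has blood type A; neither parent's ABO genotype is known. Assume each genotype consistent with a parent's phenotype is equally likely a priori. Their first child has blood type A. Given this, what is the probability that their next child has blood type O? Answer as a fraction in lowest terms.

Possible genotypes: Farah ∈ {AA, AO}; Gus ∈ {AA, AO}.
Weight each parental genotype pair by prior × P(type-A child):
  AA × AA: posterior weight 4/15; P(next child type O) = 0.
  AA × AO: posterior weight 4/15; P(next child type O) = 0.
  AO × AA: posterior weight 4/15; P(next child type O) = 0.
  AO × AO: posterior weight 1/5; P(next child type O) = 1/4.
Weighted sum = 1/20.

1/20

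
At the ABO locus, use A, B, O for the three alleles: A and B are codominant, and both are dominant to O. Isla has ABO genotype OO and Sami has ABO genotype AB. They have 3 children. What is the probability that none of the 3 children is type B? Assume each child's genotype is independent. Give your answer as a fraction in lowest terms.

1/8

ABO cross OO × AB → 1/2 A, 1/2 B.
So P(type B) = 1/2 per child.
P(not type B) = 1/2 for one child; (1/2)^3 = 1/8.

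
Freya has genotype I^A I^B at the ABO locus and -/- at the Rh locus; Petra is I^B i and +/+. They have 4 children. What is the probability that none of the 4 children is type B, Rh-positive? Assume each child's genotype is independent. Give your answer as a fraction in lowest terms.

1/16

ABO cross I^A I^B × I^B i → 1/4 A, 1/2 B, 1/4 AB.
Rh cross -/- × +/+ → 1 Rh+; so P(type B, Rh-positive) = 1/2 × 1 = 1/2 per child.
P(not type B, Rh-positive) = 1/2 for one child; (1/2)^4 = 1/16.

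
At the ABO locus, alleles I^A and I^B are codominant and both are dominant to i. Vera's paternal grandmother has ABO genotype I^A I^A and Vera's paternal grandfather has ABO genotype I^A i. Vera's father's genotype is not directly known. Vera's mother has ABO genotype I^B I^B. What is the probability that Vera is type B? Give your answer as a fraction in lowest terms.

1/4

Vera's father's ABO genotype from I^A I^A × I^A i: 1/2 I^A I^A, 1/2 I^A i.
Crossing each possibility with the mother I^B I^B and summing P(type B): 1/2·0 + 1/2·1/2 = 1/4.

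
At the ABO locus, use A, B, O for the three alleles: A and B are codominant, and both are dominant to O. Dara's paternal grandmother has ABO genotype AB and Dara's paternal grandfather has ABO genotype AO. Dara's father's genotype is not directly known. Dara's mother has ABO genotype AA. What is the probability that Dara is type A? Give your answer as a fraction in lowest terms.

Dara's father's ABO genotype from AB × AO: 1/4 AA, 1/4 AB, 1/4 AO, 1/4 BO.
Crossing each possibility with the mother AA and summing P(type A): 1/4·1 + 1/4·1/2 + 1/4·1 + 1/4·1/2 = 3/4.

3/4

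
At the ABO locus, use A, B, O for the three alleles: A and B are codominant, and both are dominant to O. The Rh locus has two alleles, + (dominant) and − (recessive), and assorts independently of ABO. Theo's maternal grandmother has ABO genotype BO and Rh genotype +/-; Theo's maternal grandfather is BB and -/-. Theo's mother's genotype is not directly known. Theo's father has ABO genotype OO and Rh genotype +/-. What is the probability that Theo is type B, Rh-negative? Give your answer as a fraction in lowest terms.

Theo's mother's ABO genotype from BO × BB: 1/2 BB, 1/2 BO.
Crossing each possibility with the father OO and summing P(type B): 1/2·1 + 1/2·1/2 = 3/4.
Similarly for Rh via the mother's Rh distribution: P(Rh-) = 3/8.
Independent loci: 3/4 × 3/8 = 9/32.

9/32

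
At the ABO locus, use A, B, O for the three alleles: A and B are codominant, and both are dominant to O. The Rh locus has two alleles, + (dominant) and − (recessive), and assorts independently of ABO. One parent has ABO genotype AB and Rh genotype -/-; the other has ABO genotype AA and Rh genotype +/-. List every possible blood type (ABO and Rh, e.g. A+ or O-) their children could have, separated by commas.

Gametes from AB × AA give offspring ABO genotypes AA, AB, i.e. phenotypes A, AB.
Rh cross -/- × +/- → phenotypes Rh+, Rh-.
Combining independently: A+, A-, AB+, AB-.

A+, A-, AB+, AB-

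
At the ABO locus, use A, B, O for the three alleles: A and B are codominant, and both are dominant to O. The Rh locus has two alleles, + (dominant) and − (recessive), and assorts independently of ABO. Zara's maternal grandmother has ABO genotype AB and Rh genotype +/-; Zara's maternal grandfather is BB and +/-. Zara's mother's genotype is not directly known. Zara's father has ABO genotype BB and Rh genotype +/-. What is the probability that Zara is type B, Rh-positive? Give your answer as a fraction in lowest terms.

Zara's mother's ABO genotype from AB × BB: 1/2 AB, 1/2 BB.
Crossing each possibility with the father BB and summing P(type B): 1/2·1/2 + 1/2·1 = 3/4.
Similarly for Rh via the mother's Rh distribution: P(Rh+) = 3/4.
Independent loci: 3/4 × 3/4 = 9/16.

9/16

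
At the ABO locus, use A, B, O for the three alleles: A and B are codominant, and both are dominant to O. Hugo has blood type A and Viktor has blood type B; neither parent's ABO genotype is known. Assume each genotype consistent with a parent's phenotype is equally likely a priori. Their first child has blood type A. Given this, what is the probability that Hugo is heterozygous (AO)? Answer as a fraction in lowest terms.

Possible genotypes: Hugo ∈ {AA, AO}; Viktor ∈ {BB, BO}.
Weight each parental genotype pair by prior × P(type-A child):
  AA × BO: posterior weight 2/3.
  AO × BO: posterior weight 1/3.
Sum the posterior weight over pairs where Hugo is AO: 1/3.

1/3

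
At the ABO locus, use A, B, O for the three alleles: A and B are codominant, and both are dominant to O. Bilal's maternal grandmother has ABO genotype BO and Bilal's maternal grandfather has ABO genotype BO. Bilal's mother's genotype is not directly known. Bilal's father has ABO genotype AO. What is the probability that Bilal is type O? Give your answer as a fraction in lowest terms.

Bilal's mother's ABO genotype from BO × BO: 1/4 BB, 1/2 BO, 1/4 OO.
Crossing each possibility with the father AO and summing P(type O): 1/4·0 + 1/2·1/4 + 1/4·1/2 = 1/4.

1/4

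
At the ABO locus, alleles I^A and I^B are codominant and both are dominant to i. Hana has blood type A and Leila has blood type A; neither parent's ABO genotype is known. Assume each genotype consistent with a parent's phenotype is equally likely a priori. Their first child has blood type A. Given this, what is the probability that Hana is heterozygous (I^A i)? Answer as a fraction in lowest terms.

7/15

Possible genotypes: Hana ∈ {I^A I^A, I^A i}; Leila ∈ {I^A I^A, I^A i}.
Weight each parental genotype pair by prior × P(type-A child):
  I^A I^A × I^A I^A: posterior weight 4/15.
  I^A I^A × I^A i: posterior weight 4/15.
  I^A i × I^A I^A: posterior weight 4/15.
  I^A i × I^A i: posterior weight 1/5.
Sum the posterior weight over pairs where Hana is I^A i: 7/15.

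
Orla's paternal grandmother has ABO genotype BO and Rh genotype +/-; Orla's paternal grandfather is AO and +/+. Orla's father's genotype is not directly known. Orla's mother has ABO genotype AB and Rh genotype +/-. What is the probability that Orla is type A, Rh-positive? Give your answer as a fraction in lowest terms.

Orla's father's ABO genotype from BO × AO: 1/4 AB, 1/4 AO, 1/4 BO, 1/4 OO.
Crossing each possibility with the mother AB and summing P(type A): 1/4·1/4 + 1/4·1/2 + 1/4·1/4 + 1/4·1/2 = 3/8.
Similarly for Rh via the father's Rh distribution: P(Rh+) = 7/8.
Independent loci: 3/8 × 7/8 = 21/64.

21/64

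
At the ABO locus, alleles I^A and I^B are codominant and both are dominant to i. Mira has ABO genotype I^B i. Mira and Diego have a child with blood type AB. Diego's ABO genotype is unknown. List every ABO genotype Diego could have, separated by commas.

For each candidate genotype of Diego, check whether crossing it with I^B i can produce every observed child phenotype.
  I^A I^A → possible child types {A, AB} ✓
  I^A I^B → possible child types {A, B, AB} ✓
  I^A i → possible child types {O, A, B, AB} ✓
  I^B I^B → possible child types {B} ✗
  I^B i → possible child types {O, B} ✗
  i i → possible child types {O, B} ✗

I^A I^A, I^A I^B, I^A i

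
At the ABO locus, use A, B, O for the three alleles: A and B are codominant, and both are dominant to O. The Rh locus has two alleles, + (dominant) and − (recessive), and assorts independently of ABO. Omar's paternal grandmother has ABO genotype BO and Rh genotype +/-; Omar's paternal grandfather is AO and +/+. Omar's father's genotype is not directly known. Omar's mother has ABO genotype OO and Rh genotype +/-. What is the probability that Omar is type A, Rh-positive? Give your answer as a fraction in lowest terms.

Omar's father's ABO genotype from BO × AO: 1/4 AB, 1/4 AO, 1/4 BO, 1/4 OO.
Crossing each possibility with the mother OO and summing P(type A): 1/4·1/2 + 1/4·1/2 + 1/4·0 + 1/4·0 = 1/4.
Similarly for Rh via the father's Rh distribution: P(Rh+) = 7/8.
Independent loci: 1/4 × 7/8 = 7/32.

7/32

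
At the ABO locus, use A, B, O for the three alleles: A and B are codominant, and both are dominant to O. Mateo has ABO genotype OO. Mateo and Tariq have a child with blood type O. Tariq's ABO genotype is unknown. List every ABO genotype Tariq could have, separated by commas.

AO, BO, OO

For each candidate genotype of Tariq, check whether crossing it with OO can produce every observed child phenotype.
  AA → possible child types {A} ✗
  AB → possible child types {A, B} ✗
  AO → possible child types {O, A} ✓
  BB → possible child types {B} ✗
  BO → possible child types {O, B} ✓
  OO → possible child types {O} ✓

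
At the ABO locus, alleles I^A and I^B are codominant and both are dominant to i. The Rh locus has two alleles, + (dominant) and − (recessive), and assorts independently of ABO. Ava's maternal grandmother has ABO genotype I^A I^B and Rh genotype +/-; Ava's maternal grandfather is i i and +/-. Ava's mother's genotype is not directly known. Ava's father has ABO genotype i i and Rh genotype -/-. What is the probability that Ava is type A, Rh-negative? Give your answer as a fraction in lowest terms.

1/8

Ava's mother's ABO genotype from I^A I^B × i i: 1/2 I^A i, 1/2 I^B i.
Crossing each possibility with the father i i and summing P(type A): 1/2·1/2 + 1/2·0 = 1/4.
Similarly for Rh via the mother's Rh distribution: P(Rh-) = 1/2.
Independent loci: 1/4 × 1/2 = 1/8.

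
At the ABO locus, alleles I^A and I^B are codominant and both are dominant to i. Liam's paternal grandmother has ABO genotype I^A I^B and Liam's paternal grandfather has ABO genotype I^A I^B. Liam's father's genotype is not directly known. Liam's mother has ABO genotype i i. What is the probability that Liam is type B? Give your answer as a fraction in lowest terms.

Liam's father's ABO genotype from I^A I^B × I^A I^B: 1/4 I^A I^A, 1/2 I^A I^B, 1/4 I^B I^B.
Crossing each possibility with the mother i i and summing P(type B): 1/4·0 + 1/2·1/2 + 1/4·1 = 1/2.

1/2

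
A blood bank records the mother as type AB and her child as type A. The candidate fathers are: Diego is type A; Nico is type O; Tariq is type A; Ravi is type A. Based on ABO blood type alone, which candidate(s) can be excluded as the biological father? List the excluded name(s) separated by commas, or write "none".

none

A candidate is excluded only if no genotype consistent with his phenotype could produce a type A child with a type AB mother.
Every candidate has at least one consistent genotype combination, so none can be excluded.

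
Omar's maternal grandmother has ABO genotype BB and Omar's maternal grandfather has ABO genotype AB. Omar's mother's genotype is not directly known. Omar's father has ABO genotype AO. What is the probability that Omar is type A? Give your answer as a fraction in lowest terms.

1/4

Omar's mother's ABO genotype from BB × AB: 1/2 AB, 1/2 BB.
Crossing each possibility with the father AO and summing P(type A): 1/2·1/2 + 1/2·0 = 1/4.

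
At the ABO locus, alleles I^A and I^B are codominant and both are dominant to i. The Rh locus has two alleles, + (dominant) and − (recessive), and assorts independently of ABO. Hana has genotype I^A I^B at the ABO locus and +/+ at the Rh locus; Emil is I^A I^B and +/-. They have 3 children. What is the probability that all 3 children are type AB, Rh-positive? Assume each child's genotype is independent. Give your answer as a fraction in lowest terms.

ABO cross I^A I^B × I^A I^B → 1/4 A, 1/4 B, 1/2 AB.
Rh cross +/+ × +/- → 1 Rh+; so P(type AB, Rh-positive) = 1/2 × 1 = 1/2 per child.
All 3 independent: (1/2)^3 = 1/8.

1/8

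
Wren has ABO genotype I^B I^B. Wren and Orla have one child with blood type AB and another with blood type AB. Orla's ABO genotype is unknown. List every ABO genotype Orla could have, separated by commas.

I^A I^A, I^A I^B, I^A i

For each candidate genotype of Orla, check whether crossing it with I^B I^B can produce every observed child phenotype.
  I^A I^A → possible child types {AB} ✓
  I^A I^B → possible child types {B, AB} ✓
  I^A i → possible child types {B, AB} ✓
  I^B I^B → possible child types {B} ✗
  I^B i → possible child types {B} ✗
  i i → possible child types {B} ✗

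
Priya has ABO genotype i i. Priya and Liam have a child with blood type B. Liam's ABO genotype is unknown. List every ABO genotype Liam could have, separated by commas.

I^A I^B, I^B I^B, I^B i

For each candidate genotype of Liam, check whether crossing it with i i can produce every observed child phenotype.
  I^A I^A → possible child types {A} ✗
  I^A I^B → possible child types {A, B} ✓
  I^A i → possible child types {O, A} ✗
  I^B I^B → possible child types {B} ✓
  I^B i → possible child types {O, B} ✓
  i i → possible child types {O} ✗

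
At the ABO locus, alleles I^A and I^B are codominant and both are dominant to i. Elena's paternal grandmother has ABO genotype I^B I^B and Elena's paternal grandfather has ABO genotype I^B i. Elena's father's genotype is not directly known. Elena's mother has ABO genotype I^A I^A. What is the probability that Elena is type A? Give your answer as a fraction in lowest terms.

1/4

Elena's father's ABO genotype from I^B I^B × I^B i: 1/2 I^B I^B, 1/2 I^B i.
Crossing each possibility with the mother I^A I^A and summing P(type A): 1/2·0 + 1/2·1/2 = 1/4.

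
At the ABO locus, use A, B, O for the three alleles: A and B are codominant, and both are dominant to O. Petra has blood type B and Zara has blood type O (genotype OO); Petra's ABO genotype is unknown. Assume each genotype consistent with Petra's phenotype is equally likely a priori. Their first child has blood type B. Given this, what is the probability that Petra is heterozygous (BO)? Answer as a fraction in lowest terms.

Possible genotypes: Petra ∈ {BB, BO}; Zara ∈ {OO}.
Weight each parental genotype pair by prior × P(type-B child):
  BB × OO: posterior weight 2/3.
  BO × OO: posterior weight 1/3.
Sum the posterior weight over pairs where Petra is BO: 1/3.

1/3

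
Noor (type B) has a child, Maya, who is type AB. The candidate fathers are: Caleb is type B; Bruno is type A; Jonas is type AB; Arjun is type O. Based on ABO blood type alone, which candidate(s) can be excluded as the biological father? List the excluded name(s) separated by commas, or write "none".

A candidate is excluded only if no genotype consistent with his phenotype could produce a type AB child with a type B mother.
Caleb (type B): no genotype consistent with that phenotype can produce a type-AB child with a type-B mother.
Arjun (type O): no genotype consistent with that phenotype can produce a type-AB child with a type-B mother.

Caleb, Arjun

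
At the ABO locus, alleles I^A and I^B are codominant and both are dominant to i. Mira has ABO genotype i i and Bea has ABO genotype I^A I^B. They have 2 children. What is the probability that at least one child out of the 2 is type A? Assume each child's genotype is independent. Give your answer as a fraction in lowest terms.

3/4

ABO cross i i × I^A I^B → 1/2 A, 1/2 B.
So P(type A) = 1/2 per child.
P(none) = (1/2)^2 = 1/4; P(at least one) = 1 − 1/4 = 3/4.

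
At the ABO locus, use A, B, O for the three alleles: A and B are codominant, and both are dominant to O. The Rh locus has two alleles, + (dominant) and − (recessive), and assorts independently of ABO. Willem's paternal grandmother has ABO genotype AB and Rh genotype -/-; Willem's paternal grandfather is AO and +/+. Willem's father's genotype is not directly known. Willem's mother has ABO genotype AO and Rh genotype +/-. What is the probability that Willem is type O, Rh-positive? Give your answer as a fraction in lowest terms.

3/32

Willem's father's ABO genotype from AB × AO: 1/4 AA, 1/4 AB, 1/4 AO, 1/4 BO.
Crossing each possibility with the mother AO and summing P(type O): 1/4·0 + 1/4·0 + 1/4·1/4 + 1/4·1/4 = 1/8.
Similarly for Rh via the father's Rh distribution: P(Rh+) = 3/4.
Independent loci: 1/8 × 3/4 = 3/32.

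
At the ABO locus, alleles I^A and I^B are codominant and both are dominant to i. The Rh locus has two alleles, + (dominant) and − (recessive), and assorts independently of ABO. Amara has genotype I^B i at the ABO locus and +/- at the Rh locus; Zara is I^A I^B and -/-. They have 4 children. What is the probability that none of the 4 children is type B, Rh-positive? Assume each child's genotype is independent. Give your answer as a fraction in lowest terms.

81/256

ABO cross I^B i × I^A I^B → 1/4 A, 1/2 B, 1/4 AB.
Rh cross +/- × -/- → 1/2 Rh+, 1/2 Rh-; so P(type B, Rh-positive) = 1/2 × 1/2 = 1/4 per child.
P(not type B, Rh-positive) = 3/4 for one child; (3/4)^4 = 81/256.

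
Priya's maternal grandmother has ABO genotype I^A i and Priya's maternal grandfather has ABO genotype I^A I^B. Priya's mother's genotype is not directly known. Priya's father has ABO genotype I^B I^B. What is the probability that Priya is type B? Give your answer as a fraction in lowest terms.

Priya's mother's ABO genotype from I^A i × I^A I^B: 1/4 I^A I^A, 1/4 I^A I^B, 1/4 I^A i, 1/4 I^B i.
Crossing each possibility with the father I^B I^B and summing P(type B): 1/4·0 + 1/4·1/2 + 1/4·1/2 + 1/4·1 = 1/2.

1/2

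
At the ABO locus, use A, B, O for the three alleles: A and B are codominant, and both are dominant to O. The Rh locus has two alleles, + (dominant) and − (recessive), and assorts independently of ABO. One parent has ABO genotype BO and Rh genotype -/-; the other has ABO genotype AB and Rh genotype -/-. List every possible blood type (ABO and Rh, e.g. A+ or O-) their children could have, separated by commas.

A-, B-, AB-

Gametes from BO × AB give offspring ABO genotypes AB, AO, BB, BO, i.e. phenotypes A, B, AB.
Rh cross -/- × -/- → phenotypes Rh-.
Combining independently: A-, B-, AB-.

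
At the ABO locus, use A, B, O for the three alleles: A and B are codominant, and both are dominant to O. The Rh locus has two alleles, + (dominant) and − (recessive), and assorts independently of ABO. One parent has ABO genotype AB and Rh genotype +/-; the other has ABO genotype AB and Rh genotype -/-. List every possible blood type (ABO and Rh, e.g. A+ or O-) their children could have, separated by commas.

A+, A-, B+, B-, AB+, AB-

Gametes from AB × AB give offspring ABO genotypes AA, AB, BB, i.e. phenotypes A, B, AB.
Rh cross +/- × -/- → phenotypes Rh+, Rh-.
Combining independently: A+, A-, B+, B-, AB+, AB-.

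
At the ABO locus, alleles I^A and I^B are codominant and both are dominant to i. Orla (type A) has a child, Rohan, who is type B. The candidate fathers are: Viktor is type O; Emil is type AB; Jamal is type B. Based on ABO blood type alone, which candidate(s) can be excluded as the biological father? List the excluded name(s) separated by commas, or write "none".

A candidate is excluded only if no genotype consistent with his phenotype could produce a type B child with a type A mother.
Viktor (type O): no genotype consistent with that phenotype can produce a type-B child with a type-A mother.

Viktor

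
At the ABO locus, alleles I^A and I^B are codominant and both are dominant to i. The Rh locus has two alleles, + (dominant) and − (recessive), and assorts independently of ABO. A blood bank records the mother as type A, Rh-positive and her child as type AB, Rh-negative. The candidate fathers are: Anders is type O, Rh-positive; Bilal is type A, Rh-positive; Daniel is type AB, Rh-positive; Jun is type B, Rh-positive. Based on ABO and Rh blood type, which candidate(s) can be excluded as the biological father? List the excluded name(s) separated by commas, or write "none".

Anders, Bilal

A candidate is excluded only if no genotype consistent with his phenotype could produce a type AB, Rh-negative child with a type A, Rh-positive mother.
Anders (type O, Rh+): no genotype consistent with that phenotype can produce a type-AB Rh- child with a type-A mother.
Bilal (type A, Rh+): no genotype consistent with that phenotype can produce a type-AB Rh- child with a type-A mother.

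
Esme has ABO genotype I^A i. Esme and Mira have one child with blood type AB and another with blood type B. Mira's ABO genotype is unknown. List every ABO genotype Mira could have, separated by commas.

For each candidate genotype of Mira, check whether crossing it with I^A i can produce every observed child phenotype.
  I^A I^A → possible child types {A} ✗
  I^A I^B → possible child types {A, B, AB} ✓
  I^A i → possible child types {O, A} ✗
  I^B I^B → possible child types {B, AB} ✓
  I^B i → possible child types {O, A, B, AB} ✓
  i i → possible child types {O, A} ✗

I^A I^B, I^B I^B, I^B i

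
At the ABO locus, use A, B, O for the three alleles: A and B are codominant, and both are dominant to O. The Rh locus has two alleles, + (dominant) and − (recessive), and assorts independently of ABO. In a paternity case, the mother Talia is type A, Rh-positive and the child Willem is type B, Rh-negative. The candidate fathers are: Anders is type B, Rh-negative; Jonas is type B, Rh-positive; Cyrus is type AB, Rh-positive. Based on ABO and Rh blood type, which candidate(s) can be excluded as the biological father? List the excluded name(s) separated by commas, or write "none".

none

A candidate is excluded only if no genotype consistent with his phenotype could produce a type B, Rh-negative child with a type A, Rh-positive mother.
Every candidate has at least one consistent genotype combination, so none can be excluded.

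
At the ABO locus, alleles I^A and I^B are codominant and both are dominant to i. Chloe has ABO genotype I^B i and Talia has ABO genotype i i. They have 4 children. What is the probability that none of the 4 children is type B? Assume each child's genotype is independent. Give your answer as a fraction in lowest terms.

1/16

ABO cross I^B i × i i → 1/2 O, 1/2 B.
So P(type B) = 1/2 per child.
P(not type B) = 1/2 for one child; (1/2)^4 = 1/16.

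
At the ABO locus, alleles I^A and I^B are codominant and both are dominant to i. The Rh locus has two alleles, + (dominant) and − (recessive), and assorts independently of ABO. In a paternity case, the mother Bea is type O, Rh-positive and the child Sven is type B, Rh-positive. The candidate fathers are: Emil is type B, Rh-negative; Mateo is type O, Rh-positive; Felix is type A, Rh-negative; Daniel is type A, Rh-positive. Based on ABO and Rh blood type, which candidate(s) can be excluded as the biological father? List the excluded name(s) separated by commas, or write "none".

A candidate is excluded only if no genotype consistent with his phenotype could produce a type B, Rh-positive child with a type O, Rh-positive mother.
Mateo (type O, Rh+): no genotype consistent with that phenotype can produce a type-B Rh+ child with a type-O mother.
Felix (type A, Rh-): no genotype consistent with that phenotype can produce a type-B Rh+ child with a type-O mother.
Daniel (type A, Rh+): no genotype consistent with that phenotype can produce a type-B Rh+ child with a type-O mother.

Mateo, Felix, Daniel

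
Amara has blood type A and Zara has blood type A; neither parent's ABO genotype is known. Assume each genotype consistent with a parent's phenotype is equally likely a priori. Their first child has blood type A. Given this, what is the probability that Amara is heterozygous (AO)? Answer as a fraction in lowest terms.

Possible genotypes: Amara ∈ {AA, AO}; Zara ∈ {AA, AO}.
Weight each parental genotype pair by prior × P(type-A child):
  AA × AA: posterior weight 4/15.
  AA × AO: posterior weight 4/15.
  AO × AA: posterior weight 4/15.
  AO × AO: posterior weight 1/5.
Sum the posterior weight over pairs where Amara is AO: 7/15.

7/15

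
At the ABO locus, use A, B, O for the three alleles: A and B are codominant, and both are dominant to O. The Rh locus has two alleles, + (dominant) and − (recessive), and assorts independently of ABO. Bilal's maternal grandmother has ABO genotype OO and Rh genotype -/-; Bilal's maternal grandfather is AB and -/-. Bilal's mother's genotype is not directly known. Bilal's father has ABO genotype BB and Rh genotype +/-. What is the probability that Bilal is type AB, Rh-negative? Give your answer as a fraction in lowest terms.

Bilal's mother's ABO genotype from OO × AB: 1/2 AO, 1/2 BO.
Crossing each possibility with the father BB and summing P(type AB): 1/2·1/2 + 1/2·0 = 1/4.
Similarly for Rh via the mother's Rh distribution: P(Rh-) = 1/2.
Independent loci: 1/4 × 1/2 = 1/8.

1/8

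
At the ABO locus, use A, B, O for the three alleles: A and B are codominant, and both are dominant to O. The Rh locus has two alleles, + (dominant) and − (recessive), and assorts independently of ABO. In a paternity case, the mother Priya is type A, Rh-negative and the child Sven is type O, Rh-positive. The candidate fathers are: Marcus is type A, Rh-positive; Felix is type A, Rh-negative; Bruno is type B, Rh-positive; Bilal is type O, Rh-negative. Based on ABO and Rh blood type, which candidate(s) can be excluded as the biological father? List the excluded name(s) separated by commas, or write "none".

A candidate is excluded only if no genotype consistent with his phenotype could produce a type O, Rh-positive child with a type A, Rh-negative mother.
Felix (type A, Rh-): no genotype consistent with that phenotype can produce a type-O Rh+ child with a type-A mother.
Bilal (type O, Rh-): no genotype consistent with that phenotype can produce a type-O Rh+ child with a type-A mother.

Felix, Bilal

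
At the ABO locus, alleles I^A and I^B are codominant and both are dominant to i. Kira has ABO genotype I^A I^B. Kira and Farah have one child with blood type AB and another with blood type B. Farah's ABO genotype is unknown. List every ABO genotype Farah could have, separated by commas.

I^A I^B, I^A i, I^B I^B, I^B i

For each candidate genotype of Farah, check whether crossing it with I^A I^B can produce every observed child phenotype.
  I^A I^A → possible child types {A, AB} ✗
  I^A I^B → possible child types {A, B, AB} ✓
  I^A i → possible child types {A, B, AB} ✓
  I^B I^B → possible child types {B, AB} ✓
  I^B i → possible child types {A, B, AB} ✓
  i i → possible child types {A, B} ✗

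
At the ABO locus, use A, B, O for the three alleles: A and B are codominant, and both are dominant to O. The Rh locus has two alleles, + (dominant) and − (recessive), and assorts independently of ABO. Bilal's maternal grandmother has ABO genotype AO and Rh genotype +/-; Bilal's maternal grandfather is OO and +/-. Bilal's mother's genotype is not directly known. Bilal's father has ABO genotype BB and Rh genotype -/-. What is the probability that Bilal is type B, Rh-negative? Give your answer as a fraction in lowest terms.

3/8

Bilal's mother's ABO genotype from AO × OO: 1/2 AO, 1/2 OO.
Crossing each possibility with the father BB and summing P(type B): 1/2·1/2 + 1/2·1 = 3/4.
Similarly for Rh via the mother's Rh distribution: P(Rh-) = 1/2.
Independent loci: 3/4 × 1/2 = 3/8.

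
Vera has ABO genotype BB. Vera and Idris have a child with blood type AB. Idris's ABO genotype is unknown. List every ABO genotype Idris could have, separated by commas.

For each candidate genotype of Idris, check whether crossing it with BB can produce every observed child phenotype.
  AA → possible child types {AB} ✓
  AB → possible child types {B, AB} ✓
  AO → possible child types {B, AB} ✓
  BB → possible child types {B} ✗
  BO → possible child types {B} ✗
  OO → possible child types {B} ✗

AA, AB, AO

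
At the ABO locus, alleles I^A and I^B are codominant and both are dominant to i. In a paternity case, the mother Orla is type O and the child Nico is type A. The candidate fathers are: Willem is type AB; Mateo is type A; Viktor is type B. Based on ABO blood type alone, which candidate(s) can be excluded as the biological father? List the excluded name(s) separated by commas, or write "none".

A candidate is excluded only if no genotype consistent with his phenotype could produce a type A child with a type O mother.
Viktor (type B): no genotype consistent with that phenotype can produce a type-A child with a type-O mother.

Viktor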